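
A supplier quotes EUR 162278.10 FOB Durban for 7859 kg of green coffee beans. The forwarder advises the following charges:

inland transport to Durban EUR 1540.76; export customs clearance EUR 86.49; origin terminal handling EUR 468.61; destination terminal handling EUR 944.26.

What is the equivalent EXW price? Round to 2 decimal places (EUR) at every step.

Not relevant to the conversion: destination terminal — on the buyer under both terms; not part of either seller's price.
From FOB to EXW, the seller no longer bears: inland to port, export clearance, origin terminal.
EXW price = 162278.10 − 1540.76 − 86.49 − 468.61 = 160182.24

EXW price: EUR 160182.24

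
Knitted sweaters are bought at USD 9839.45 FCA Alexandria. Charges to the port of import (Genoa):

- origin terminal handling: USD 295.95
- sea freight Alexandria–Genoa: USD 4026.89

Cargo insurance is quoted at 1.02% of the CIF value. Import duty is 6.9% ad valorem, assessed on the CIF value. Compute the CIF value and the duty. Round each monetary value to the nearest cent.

CIF value: USD 14308.23; import duty: USD 987.27

Let C be the CIF value. C = FCA price + pre-shipment costs + freight + 1.02% × C
C − 1.02% × C = 9839.45 + 295.95 + 4026.89
0.9898 × C = 14162.29
C = 14162.29 / 0.9898 = 14308.23
Insurance premium = 1.02% × 14308.23 = 145.94
Import duty = 14308.23 × 6.9% = 987.27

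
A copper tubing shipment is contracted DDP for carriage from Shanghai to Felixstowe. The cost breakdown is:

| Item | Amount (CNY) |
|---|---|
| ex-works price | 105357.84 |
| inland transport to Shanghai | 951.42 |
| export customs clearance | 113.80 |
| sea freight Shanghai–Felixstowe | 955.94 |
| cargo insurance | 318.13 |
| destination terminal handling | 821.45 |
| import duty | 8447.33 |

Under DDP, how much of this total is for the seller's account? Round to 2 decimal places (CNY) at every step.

Seller's account: CNY 116965.91

DDP: the seller bears all costs including import duty.
Seller's account: goods 105357.84 + inland to port 951.42 + export clearance 113.80 + freight 955.94 + insurance 318.13 + destination terminal 821.45 + duty 8447.33 = 116965.91
Buyer's account: 0.00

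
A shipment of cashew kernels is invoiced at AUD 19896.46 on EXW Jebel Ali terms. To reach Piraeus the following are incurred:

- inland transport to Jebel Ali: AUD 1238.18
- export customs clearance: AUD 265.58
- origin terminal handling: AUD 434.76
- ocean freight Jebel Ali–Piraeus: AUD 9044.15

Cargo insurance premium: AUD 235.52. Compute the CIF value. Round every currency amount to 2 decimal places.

CIF = EXW price + pre-shipment costs + freight + insurance
CIF = 19896.46 + 1238.18 + 265.58 + 434.76 + 9044.15 + 235.52 = 31114.65

CIF value: AUD 31114.65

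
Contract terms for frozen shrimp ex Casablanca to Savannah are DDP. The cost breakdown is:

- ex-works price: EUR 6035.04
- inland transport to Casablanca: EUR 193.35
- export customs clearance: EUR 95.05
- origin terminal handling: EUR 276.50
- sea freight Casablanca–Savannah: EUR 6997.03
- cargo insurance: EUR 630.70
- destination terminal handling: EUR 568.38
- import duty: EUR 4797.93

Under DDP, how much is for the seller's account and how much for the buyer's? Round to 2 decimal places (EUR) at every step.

Seller: EUR 19593.98; buyer: EUR 0.00

DDP: the seller bears all costs including import duty.
Seller's account: goods 6035.04 + inland to port 193.35 + export clearance 95.05 + origin terminal 276.50 + freight 6997.03 + insurance 630.70 + destination terminal 568.38 + duty 4797.93 = 19593.98
Buyer's account: 0.00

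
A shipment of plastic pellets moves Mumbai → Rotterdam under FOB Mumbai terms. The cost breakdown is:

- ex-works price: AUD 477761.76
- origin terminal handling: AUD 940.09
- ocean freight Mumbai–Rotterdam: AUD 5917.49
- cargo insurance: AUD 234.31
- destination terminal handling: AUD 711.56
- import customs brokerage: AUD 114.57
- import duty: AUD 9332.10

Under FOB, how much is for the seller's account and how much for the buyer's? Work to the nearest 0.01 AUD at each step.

FOB: the seller bears costs until goods are on board at the origin port; the buyer bears freight, insurance and all costs thereafter.
Seller's account: goods 477761.76 + origin terminal 940.09 = 478701.85
Buyer's account: freight 5917.49 + insurance 234.31 + destination terminal 711.56 + brokerage 114.57 + duty 9332.10 = 16310.03

Seller: AUD 478701.85; buyer: AUD 16310.03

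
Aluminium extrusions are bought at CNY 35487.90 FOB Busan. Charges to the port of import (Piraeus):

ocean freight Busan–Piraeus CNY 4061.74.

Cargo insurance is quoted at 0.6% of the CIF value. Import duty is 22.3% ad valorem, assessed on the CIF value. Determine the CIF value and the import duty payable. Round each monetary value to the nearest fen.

Let C be the CIF value. C = FOB price + freight + 0.6% × C
C − 0.6% × C = 35487.90 + 4061.74
0.994 × C = 39549.64
C = 39549.64 / 0.994 = 39788.37
Insurance premium = 0.6% × 39788.37 = 238.73
Import duty = 39788.37 × 22.3% = 8872.81

CIF value: CNY 39788.37; import duty: CNY 8872.81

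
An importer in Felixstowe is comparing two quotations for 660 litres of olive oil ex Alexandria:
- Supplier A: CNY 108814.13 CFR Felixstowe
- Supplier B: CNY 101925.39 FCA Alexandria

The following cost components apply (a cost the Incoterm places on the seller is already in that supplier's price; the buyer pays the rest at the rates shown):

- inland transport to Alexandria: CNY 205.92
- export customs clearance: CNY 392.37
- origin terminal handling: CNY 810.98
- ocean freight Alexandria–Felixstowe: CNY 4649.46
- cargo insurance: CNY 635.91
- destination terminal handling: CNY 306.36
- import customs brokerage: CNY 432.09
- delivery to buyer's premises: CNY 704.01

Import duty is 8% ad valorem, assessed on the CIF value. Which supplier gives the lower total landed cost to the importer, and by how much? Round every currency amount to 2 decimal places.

Supplier B is cheaper by CNY 1542.56

Supplier A (CFR):
CIF value = CFR price + insurance = 108814.13 + 635.91 = 109450.04
Import duty = 109450.04 × 8% = 8756.00
Buyer bears (A): 635.91 + 306.36 + 432.09 + 704.01 = 2078.37
Landed cost (A) = invoice 108814.13 + 2078.37 + duty 8756.00 = 119648.50
Supplier B (FCA):
CIF value = FCA price + origin terminal + freight + insurance = 101925.39 + 810.98 + 4649.46 + 635.91 = 108021.74
Import duty = 108021.74 × 8% = 8641.74
Buyer bears (B): 810.98 + 4649.46 + 635.91 + 306.36 + 432.09 + 704.01 = 7538.81
Landed cost (B) = invoice 101925.39 + 7538.81 + duty 8641.74 = 118105.94
Difference = |119648.50 − 118105.94| = 1542.56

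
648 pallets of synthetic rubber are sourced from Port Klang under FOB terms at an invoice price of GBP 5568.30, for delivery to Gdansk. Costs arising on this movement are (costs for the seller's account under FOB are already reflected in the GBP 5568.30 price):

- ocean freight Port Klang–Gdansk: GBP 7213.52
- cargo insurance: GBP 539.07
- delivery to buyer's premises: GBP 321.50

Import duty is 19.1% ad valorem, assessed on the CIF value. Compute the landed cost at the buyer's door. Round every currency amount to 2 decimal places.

Total landed cost: GBP 16186.68

FOB: the seller bears costs until goods are on board at the origin port; the buyer bears freight, insurance and all costs thereafter.
CIF value = FOB price + freight + insurance = 5568.30 + 7213.52 + 539.07 = 13320.89
Import duty = 13320.89 × 19.1% = 2544.29
Buyer bears: freight 7213.52 + insurance 539.07 + delivery 321.50 + duty 2544.29 = 10618.38
Landed cost = invoice 5568.30 + 10618.38 = 16186.68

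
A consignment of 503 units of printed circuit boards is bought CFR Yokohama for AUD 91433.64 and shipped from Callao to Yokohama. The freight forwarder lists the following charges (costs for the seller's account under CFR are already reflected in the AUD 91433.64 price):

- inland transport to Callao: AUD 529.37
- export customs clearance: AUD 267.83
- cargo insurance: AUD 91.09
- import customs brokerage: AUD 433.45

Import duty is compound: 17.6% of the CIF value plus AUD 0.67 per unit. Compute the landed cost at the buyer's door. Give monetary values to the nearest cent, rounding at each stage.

Total landed cost: AUD 108403.54

CFR: the seller pays costs through ocean freight to the destination port, but not insurance.
Already in the invoice (seller's account under CFR): inland to port, export clearance — exclude.
CIF value = CFR price + insurance = 91433.64 + 91.09 = 91524.73
Ad valorem component: 91524.73 × 17.6% = 16108.35
Specific component: 503 × 0.67 = 337.01
Import duty = 16108.35 + 337.01 = 16445.36
Buyer bears: insurance 91.09 + brokerage 433.45 + duty 16445.36 = 16969.90
Landed cost = invoice 91433.64 + 16969.90 = 108403.54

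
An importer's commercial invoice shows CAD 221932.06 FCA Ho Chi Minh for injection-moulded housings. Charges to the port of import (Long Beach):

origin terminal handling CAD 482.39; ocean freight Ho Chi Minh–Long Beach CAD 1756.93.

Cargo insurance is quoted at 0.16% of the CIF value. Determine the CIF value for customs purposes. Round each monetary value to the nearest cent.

CIF value: CAD 224530.63

Let C be the CIF value. C = FCA price + pre-shipment costs + freight + 0.16% × C
C − 0.16% × C = 221932.06 + 482.39 + 1756.93
0.9984 × C = 224171.38
C = 224171.38 / 0.9984 = 224530.63
Insurance premium = 0.16% × 224530.63 = 359.25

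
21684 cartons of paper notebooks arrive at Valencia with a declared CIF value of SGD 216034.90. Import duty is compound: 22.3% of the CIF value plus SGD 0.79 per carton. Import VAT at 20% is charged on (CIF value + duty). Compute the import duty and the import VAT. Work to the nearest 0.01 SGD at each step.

Ad valorem component: 216034.90 × 22.3% = 48175.78
Specific component: 21684 × 0.79 = 17130.36
Import duty = 48175.78 + 17130.36 = 65306.14
VAT base = CIF + duty = 216034.90 + 65306.14 = 281341.04
Import VAT = 281341.04 × 20% = 56268.21

Import duty: SGD 65306.14; import VAT: SGD 56268.21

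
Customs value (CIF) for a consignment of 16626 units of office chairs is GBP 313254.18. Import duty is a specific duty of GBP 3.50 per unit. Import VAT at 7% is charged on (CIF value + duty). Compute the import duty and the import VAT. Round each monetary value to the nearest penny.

Import duty: GBP 58191.00; import VAT: GBP 26001.16

Import duty = 16626 × 3.50 = 58191.00
VAT base = CIF + duty = 313254.18 + 58191.00 = 371445.18
Import VAT = 371445.18 × 7% = 26001.16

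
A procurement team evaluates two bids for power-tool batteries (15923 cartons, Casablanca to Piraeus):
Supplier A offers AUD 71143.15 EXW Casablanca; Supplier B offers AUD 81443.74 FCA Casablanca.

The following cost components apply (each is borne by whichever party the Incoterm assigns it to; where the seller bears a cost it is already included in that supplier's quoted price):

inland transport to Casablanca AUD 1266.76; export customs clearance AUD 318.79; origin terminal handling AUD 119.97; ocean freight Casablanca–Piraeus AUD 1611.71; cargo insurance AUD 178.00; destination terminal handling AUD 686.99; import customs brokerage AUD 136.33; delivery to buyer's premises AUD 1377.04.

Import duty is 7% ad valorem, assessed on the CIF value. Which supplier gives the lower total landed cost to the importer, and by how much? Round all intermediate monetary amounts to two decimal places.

Supplier A (EXW):
CIF value = EXW price + inland to port + export clearance + origin terminal + freight + insurance = 71143.15 + 1266.76 + 318.79 + 119.97 + 1611.71 + 178.00 = 74638.38
Import duty = 74638.38 × 7% = 5224.69
Buyer bears (A): 1266.76 + 318.79 + 119.97 + 1611.71 + 178.00 + 686.99 + 136.33 + 1377.04 = 5695.59
Landed cost (A) = invoice 71143.15 + 5695.59 + duty 5224.69 = 82063.43
Supplier B (FCA):
CIF value = FCA price + origin terminal + freight + insurance = 81443.74 + 119.97 + 1611.71 + 178.00 = 83353.42
Import duty = 83353.42 × 7% = 5834.74
Buyer bears (B): 119.97 + 1611.71 + 178.00 + 686.99 + 136.33 + 1377.04 = 4110.04
Landed cost (B) = invoice 81443.74 + 4110.04 + duty 5834.74 = 91388.52
Difference = |82063.43 − 91388.52| = 9325.09

Supplier A is cheaper by AUD 9325.09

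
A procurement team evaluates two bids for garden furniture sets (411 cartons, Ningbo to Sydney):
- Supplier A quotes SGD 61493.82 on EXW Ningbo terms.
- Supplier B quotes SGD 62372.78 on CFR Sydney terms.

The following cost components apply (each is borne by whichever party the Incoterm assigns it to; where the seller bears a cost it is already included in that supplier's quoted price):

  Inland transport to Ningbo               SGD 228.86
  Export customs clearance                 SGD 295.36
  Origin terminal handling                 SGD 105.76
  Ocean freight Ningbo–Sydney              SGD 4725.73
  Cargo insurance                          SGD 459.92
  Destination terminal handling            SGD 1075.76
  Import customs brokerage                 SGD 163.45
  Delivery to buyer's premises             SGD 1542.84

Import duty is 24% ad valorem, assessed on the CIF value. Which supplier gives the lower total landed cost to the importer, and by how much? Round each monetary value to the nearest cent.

Supplier B is cheaper by SGD 5551.17

Supplier A (EXW):
CIF value = EXW price + inland to port + export clearance + origin terminal + freight + insurance = 61493.82 + 228.86 + 295.36 + 105.76 + 4725.73 + 459.92 = 67309.45
Import duty = 67309.45 × 24% = 16154.27
Buyer bears (A): 228.86 + 295.36 + 105.76 + 4725.73 + 459.92 + 1075.76 + 163.45 + 1542.84 = 8597.68
Landed cost (A) = invoice 61493.82 + 8597.68 + duty 16154.27 = 86245.77
Supplier B (CFR):
CIF value = CFR price + insurance = 62372.78 + 459.92 = 62832.70
Import duty = 62832.70 × 24% = 15079.85
Buyer bears (B): 459.92 + 1075.76 + 163.45 + 1542.84 = 3241.97
Landed cost (B) = invoice 62372.78 + 3241.97 + duty 15079.85 = 80694.60
Difference = |86245.77 − 80694.60| = 5551.17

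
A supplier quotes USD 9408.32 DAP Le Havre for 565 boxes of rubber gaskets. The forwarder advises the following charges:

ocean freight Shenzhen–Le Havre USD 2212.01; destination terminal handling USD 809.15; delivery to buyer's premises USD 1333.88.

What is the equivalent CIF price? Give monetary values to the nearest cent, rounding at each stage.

CIF price: USD 7265.29

Not relevant to the conversion: freight — on the seller under both DAP and CIF; already in the DAP price and stays in the CIF price.
From DAP to CIF, the seller no longer bears: destination terminal, delivery.
CIF price = 9408.32 − 809.15 − 1333.88 = 7265.29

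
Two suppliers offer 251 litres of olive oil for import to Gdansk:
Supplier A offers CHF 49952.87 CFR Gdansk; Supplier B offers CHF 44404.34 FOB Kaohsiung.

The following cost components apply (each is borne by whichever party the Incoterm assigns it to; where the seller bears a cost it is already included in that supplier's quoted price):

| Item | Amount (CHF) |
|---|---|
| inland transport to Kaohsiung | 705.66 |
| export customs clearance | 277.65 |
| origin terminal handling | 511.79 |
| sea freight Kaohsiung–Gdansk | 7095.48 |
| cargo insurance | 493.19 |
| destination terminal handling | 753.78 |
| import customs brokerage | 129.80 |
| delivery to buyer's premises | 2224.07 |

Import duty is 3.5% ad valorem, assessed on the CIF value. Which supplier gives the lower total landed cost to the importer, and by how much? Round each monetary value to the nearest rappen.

Supplier A is cheaper by CHF 1601.10

Supplier A (CFR):
CIF value = CFR price + insurance = 49952.87 + 493.19 = 50446.06
Import duty = 50446.06 × 3.5% = 1765.61
Buyer bears (A): 493.19 + 753.78 + 129.80 + 2224.07 = 3600.84
Landed cost (A) = invoice 49952.87 + 3600.84 + duty 1765.61 = 55319.32
Supplier B (FOB):
CIF value = FOB price + freight + insurance = 44404.34 + 7095.48 + 493.19 = 51993.01
Import duty = 51993.01 × 3.5% = 1819.76
Buyer bears (B): 7095.48 + 493.19 + 753.78 + 129.80 + 2224.07 = 10696.32
Landed cost (B) = invoice 44404.34 + 10696.32 + duty 1819.76 = 56920.42
Difference = |55319.32 − 56920.42| = 1601.10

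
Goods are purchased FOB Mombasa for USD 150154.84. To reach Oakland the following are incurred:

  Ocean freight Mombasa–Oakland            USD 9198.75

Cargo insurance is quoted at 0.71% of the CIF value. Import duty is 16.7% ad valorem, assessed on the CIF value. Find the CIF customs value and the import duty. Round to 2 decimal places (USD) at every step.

CIF value: USD 160493.09; import duty: USD 26802.35

Let C be the CIF value. C = FOB price + freight + 0.71% × C
C − 0.71% × C = 150154.84 + 9198.75
0.9929 × C = 159353.59
C = 159353.59 / 0.9929 = 160493.09
Insurance premium = 0.71% × 160493.09 = 1139.50
Import duty = 160493.09 × 16.7% = 26802.35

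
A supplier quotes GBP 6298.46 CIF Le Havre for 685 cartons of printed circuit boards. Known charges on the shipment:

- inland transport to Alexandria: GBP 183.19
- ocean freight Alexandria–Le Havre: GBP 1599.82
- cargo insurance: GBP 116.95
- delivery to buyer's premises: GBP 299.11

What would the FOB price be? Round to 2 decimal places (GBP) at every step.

Not relevant to the conversion: inland to port — on the seller under both CIF and FOB; already in the CIF price and stays in the FOB price. delivery — on the buyer under both terms; not part of either seller's price.
From CIF to FOB, the seller no longer bears: freight, insurance.
FOB price = 6298.46 − 1599.82 − 116.95 = 4581.69

FOB price: GBP 4581.69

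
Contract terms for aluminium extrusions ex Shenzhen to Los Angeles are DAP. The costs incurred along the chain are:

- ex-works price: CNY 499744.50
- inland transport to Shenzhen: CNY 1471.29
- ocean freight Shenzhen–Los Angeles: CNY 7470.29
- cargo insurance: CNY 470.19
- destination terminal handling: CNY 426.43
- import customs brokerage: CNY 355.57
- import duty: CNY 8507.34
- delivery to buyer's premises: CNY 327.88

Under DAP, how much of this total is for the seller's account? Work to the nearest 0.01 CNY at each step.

DAP: the seller bears all costs to the named destination except import duty and clearance.
Seller's account: goods 499744.50 + inland to port 1471.29 + freight 7470.29 + insurance 470.19 + destination terminal 426.43 + delivery 327.88 = 509910.58
Buyer's account: brokerage 355.57 + duty 8507.34 = 8862.91

Seller's account: CNY 509910.58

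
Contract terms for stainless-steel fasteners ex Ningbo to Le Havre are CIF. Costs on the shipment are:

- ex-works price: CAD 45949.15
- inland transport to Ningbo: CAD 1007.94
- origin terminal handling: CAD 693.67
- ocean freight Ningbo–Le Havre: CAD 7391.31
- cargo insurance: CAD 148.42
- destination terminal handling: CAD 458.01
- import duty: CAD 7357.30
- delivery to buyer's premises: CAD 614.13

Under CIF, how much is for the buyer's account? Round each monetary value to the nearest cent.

CIF: the seller pays costs through ocean freight and marine insurance to the destination port.
Seller's account: goods 45949.15 + inland to port 1007.94 + origin terminal 693.67 + freight 7391.31 + insurance 148.42 = 55190.49
Buyer's account: destination terminal 458.01 + duty 7357.30 + delivery 614.13 = 8429.44

Buyer's account: CAD 8429.44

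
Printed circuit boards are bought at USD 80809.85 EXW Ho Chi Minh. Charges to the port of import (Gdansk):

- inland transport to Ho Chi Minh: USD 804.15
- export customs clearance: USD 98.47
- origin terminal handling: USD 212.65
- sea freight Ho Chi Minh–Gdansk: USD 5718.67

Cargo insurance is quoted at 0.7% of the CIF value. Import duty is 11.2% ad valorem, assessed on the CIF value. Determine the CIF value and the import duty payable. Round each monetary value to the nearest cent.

CIF value: USD 88261.62; import duty: USD 9885.30

Let C be the CIF value. C = EXW price + pre-shipment costs + freight + 0.7% × C
C − 0.7% × C = 80809.85 + 804.15 + 98.47 + 212.65 + 5718.67
0.993 × C = 87643.79
C = 87643.79 / 0.993 = 88261.62
Insurance premium = 0.7% × 88261.62 = 617.83
Import duty = 88261.62 × 11.2% = 9885.30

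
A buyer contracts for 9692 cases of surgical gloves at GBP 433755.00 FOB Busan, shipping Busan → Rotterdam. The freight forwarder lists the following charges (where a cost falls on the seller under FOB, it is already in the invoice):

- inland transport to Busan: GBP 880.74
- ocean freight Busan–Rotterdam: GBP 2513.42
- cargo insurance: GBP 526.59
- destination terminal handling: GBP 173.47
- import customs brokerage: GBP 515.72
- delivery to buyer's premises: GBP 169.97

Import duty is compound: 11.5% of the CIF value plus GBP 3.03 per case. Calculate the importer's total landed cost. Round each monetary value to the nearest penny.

Total landed cost: GBP 517252.36

FOB: the seller bears costs until goods are on board at the origin port; the buyer bears freight, insurance and all costs thereafter.
Already in the invoice (seller's account under FOB): inland to port — exclude.
CIF value = FOB price + freight + insurance = 433755.00 + 2513.42 + 526.59 = 436795.01
Ad valorem component: 436795.01 × 11.5% = 50231.43
Specific component: 9692 × 3.03 = 29366.76
Import duty = 50231.43 + 29366.76 = 79598.19
Buyer bears: freight 2513.42 + insurance 526.59 + destination terminal 173.47 + brokerage 515.72 + delivery 169.97 + duty 79598.19 = 83497.36
Landed cost = invoice 433755.00 + 83497.36 = 517252.36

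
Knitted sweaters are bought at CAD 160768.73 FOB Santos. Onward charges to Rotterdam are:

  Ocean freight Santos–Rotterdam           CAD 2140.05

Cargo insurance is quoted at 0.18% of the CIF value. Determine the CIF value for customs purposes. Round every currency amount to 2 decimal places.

Let C be the CIF value. C = FOB price + freight + 0.18% × C
C − 0.18% × C = 160768.73 + 2140.05
0.9982 × C = 162908.78
C = 162908.78 / 0.9982 = 163202.54
Insurance premium = 0.18% × 163202.54 = 293.76

CIF value: CAD 163202.54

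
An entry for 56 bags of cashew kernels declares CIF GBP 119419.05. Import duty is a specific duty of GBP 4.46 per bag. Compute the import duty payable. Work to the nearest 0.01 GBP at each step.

Import duty: GBP 249.76

Import duty = 56 × 4.46 = 249.76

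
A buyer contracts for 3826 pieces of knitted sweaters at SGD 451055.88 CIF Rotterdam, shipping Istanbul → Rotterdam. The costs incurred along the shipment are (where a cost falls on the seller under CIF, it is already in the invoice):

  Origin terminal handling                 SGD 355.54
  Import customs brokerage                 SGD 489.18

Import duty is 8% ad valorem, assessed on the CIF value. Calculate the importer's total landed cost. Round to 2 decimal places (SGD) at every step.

Total landed cost: SGD 487629.53

CIF: the seller pays costs through ocean freight and marine insurance to the destination port.
Already in the invoice (seller's account under CIF): origin terminal — exclude.
The CIF price already equals the CIF value: 451055.88
Import duty = 451055.88 × 8% = 36084.47
Buyer bears: brokerage 489.18 + duty 36084.47 = 36573.65
Landed cost = invoice 451055.88 + 36573.65 = 487629.53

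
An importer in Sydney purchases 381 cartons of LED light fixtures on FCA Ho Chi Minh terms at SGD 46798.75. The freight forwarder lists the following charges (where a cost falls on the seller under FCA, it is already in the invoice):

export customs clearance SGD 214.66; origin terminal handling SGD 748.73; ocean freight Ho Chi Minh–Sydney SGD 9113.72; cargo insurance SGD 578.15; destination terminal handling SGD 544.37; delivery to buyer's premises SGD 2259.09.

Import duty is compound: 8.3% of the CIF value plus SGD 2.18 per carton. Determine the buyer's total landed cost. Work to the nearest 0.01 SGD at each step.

FCA: the seller delivers export-cleared goods to the carrier; the buyer bears costs from that point.
Already in the invoice (seller's account under FCA): export clearance — exclude.
CIF value = FCA price + origin terminal + freight + insurance = 46798.75 + 748.73 + 9113.72 + 578.15 = 57239.35
Ad valorem component: 57239.35 × 8.3% = 4750.87
Specific component: 381 × 2.18 = 830.58
Import duty = 4750.87 + 830.58 = 5581.45
Buyer bears: origin terminal 748.73 + freight 9113.72 + insurance 578.15 + destination terminal 544.37 + delivery 2259.09 + duty 5581.45 = 18825.51
Landed cost = invoice 46798.75 + 18825.51 = 65624.26

Total landed cost: SGD 65624.26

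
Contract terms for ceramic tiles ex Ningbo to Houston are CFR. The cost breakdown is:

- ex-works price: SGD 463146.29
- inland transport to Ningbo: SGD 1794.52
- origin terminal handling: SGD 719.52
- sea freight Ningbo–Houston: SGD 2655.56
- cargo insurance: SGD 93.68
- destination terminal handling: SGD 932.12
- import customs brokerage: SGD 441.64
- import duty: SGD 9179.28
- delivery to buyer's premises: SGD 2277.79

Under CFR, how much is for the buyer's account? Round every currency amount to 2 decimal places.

CFR: the seller pays costs through ocean freight to the destination port, but not insurance.
Seller's account: goods 463146.29 + inland to port 1794.52 + origin terminal 719.52 + freight 2655.56 = 468315.89
Buyer's account: insurance 93.68 + destination terminal 932.12 + brokerage 441.64 + duty 9179.28 + delivery 2277.79 = 12924.51

Buyer's account: SGD 12924.51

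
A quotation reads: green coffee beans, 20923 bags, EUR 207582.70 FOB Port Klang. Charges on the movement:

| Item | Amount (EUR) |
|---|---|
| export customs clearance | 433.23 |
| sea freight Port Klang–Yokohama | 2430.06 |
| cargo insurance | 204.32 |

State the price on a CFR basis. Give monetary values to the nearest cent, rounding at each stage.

CFR price: EUR 210012.76

Not relevant to the conversion: export clearance — on the seller under both FOB and CFR; already in the FOB price and stays in the CFR price. insurance — on the buyer under both terms; not part of either seller's price.
From FOB to CFR, the seller additionally bears: freight.
CFR price = 207582.70 + 2430.06 = 210012.76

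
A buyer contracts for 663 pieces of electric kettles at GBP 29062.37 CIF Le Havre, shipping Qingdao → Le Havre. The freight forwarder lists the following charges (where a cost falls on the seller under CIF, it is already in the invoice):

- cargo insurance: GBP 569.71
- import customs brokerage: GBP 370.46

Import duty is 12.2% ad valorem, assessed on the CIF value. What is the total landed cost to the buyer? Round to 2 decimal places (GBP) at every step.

CIF: the seller pays costs through ocean freight and marine insurance to the destination port.
Already in the invoice (seller's account under CIF): insurance — exclude.
The CIF price already equals the CIF value: 29062.37
Import duty = 29062.37 × 12.2% = 3545.61
Buyer bears: brokerage 370.46 + duty 3545.61 = 3916.07
Landed cost = invoice 29062.37 + 3916.07 = 32978.44

Total landed cost: GBP 32978.44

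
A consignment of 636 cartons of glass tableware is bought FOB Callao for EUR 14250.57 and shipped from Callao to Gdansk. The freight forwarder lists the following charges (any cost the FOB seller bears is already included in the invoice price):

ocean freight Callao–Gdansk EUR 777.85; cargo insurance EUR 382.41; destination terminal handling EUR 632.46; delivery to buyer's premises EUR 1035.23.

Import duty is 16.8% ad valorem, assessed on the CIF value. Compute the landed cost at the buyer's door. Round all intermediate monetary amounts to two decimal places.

FOB: the seller bears costs until goods are on board at the origin port; the buyer bears freight, insurance and all costs thereafter.
CIF value = FOB price + freight + insurance = 14250.57 + 777.85 + 382.41 = 15410.83
Import duty = 15410.83 × 16.8% = 2589.02
Buyer bears: freight 777.85 + insurance 382.41 + destination terminal 632.46 + delivery 1035.23 + duty 2589.02 = 5416.97
Landed cost = invoice 14250.57 + 5416.97 = 19667.54

Total landed cost: EUR 19667.54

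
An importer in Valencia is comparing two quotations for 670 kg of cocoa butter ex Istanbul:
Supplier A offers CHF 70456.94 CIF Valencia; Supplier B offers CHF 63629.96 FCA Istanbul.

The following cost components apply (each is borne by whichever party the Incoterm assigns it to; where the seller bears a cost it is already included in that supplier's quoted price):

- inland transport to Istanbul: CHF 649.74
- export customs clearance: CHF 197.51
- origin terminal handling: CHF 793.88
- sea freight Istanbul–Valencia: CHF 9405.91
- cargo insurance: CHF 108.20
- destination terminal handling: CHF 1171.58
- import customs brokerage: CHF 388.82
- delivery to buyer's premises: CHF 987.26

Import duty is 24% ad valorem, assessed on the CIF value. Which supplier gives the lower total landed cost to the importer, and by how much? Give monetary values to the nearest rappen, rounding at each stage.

Supplier A is cheaper by CHF 4316.45

Supplier A (CIF):
The CIF price already equals the CIF value: 70456.94
Import duty = 70456.94 × 24% = 16909.67
Buyer bears (A): 1171.58 + 388.82 + 987.26 = 2547.66
Landed cost (A) = invoice 70456.94 + 2547.66 + duty 16909.67 = 89914.27
Supplier B (FCA):
CIF value = FCA price + origin terminal + freight + insurance = 63629.96 + 793.88 + 9405.91 + 108.20 = 73937.95
Import duty = 73937.95 × 24% = 17745.11
Buyer bears (B): 793.88 + 9405.91 + 108.20 + 1171.58 + 388.82 + 987.26 = 12855.65
Landed cost (B) = invoice 63629.96 + 12855.65 + duty 17745.11 = 94230.72
Difference = |89914.27 − 94230.72| = 4316.45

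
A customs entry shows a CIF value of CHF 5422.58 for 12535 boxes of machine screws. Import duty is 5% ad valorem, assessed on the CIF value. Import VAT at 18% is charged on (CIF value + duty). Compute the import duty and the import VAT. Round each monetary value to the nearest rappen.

Import duty = 5422.58 × 5% = 271.13
VAT base = CIF + duty = 5422.58 + 271.13 = 5693.71
Import VAT = 5693.71 × 18% = 1024.87

Import duty: CHF 271.13; import VAT: CHF 1024.87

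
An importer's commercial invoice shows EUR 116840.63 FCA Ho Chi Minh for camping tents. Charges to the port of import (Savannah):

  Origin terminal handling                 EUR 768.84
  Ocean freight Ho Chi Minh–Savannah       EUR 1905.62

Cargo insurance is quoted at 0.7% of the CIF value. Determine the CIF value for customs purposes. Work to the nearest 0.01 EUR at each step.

CIF value: EUR 120357.59

Let C be the CIF value. C = FCA price + pre-shipment costs + freight + 0.7% × C
C − 0.7% × C = 116840.63 + 768.84 + 1905.62
0.993 × C = 119515.09
C = 119515.09 / 0.993 = 120357.59
Insurance premium = 0.7% × 120357.59 = 842.50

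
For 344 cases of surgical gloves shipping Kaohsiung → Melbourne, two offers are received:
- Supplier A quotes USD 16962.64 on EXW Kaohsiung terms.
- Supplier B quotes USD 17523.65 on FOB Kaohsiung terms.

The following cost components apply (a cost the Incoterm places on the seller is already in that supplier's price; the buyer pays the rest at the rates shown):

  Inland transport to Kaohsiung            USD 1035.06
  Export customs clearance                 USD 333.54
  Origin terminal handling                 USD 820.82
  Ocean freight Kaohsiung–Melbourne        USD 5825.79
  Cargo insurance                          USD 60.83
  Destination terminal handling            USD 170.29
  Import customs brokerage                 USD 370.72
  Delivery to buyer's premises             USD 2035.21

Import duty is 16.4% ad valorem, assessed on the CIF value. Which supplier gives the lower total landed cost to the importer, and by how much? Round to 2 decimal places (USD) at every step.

Supplier A (EXW):
CIF value = EXW price + inland to port + export clearance + origin terminal + freight + insurance = 16962.64 + 1035.06 + 333.54 + 820.82 + 5825.79 + 60.83 = 25038.68
Import duty = 25038.68 × 16.4% = 4106.34
Buyer bears (A): 1035.06 + 333.54 + 820.82 + 5825.79 + 60.83 + 170.29 + 370.72 + 2035.21 = 10652.26
Landed cost (A) = invoice 16962.64 + 10652.26 + duty 4106.34 = 31721.24
Supplier B (FOB):
CIF value = FOB price + freight + insurance = 17523.65 + 5825.79 + 60.83 = 23410.27
Import duty = 23410.27 × 16.4% = 3839.28
Buyer bears (B): 5825.79 + 60.83 + 170.29 + 370.72 + 2035.21 = 8462.84
Landed cost (B) = invoice 17523.65 + 8462.84 + duty 3839.28 = 29825.77
Difference = |31721.24 − 29825.77| = 1895.47

Supplier B is cheaper by USD 1895.47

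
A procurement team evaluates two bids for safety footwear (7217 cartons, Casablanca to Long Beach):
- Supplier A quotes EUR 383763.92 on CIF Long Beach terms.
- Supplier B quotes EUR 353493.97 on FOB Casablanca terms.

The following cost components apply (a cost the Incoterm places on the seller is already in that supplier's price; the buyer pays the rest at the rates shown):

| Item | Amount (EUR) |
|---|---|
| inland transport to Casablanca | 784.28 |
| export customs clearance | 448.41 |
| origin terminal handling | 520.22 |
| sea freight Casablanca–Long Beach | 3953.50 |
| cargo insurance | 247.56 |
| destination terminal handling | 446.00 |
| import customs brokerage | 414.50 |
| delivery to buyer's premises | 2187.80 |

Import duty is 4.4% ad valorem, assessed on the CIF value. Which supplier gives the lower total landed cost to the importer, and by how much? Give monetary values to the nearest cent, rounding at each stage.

Supplier A (CIF):
The CIF price already equals the CIF value: 383763.92
Import duty = 383763.92 × 4.4% = 16885.61
Buyer bears (A): 446.00 + 414.50 + 2187.80 = 3048.30
Landed cost (A) = invoice 383763.92 + 3048.30 + duty 16885.61 = 403697.83
Supplier B (FOB):
CIF value = FOB price + freight + insurance = 353493.97 + 3953.50 + 247.56 = 357695.03
Import duty = 357695.03 × 4.4% = 15738.58
Buyer bears (B): 3953.50 + 247.56 + 446.00 + 414.50 + 2187.80 = 7249.36
Landed cost (B) = invoice 353493.97 + 7249.36 + duty 15738.58 = 376481.91
Difference = |403697.83 − 376481.91| = 27215.92

Supplier B is cheaper by EUR 27215.92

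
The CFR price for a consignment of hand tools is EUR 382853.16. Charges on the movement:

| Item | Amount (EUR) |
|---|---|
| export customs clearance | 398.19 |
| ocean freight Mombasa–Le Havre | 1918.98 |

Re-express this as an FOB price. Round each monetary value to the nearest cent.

FOB price: EUR 380934.18

Not relevant to the conversion: export clearance — on the seller under both CFR and FOB; already in the CFR price and stays in the FOB price.
From CFR to FOB, the seller no longer bears: freight.
FOB price = 382853.16 − 1918.98 = 380934.18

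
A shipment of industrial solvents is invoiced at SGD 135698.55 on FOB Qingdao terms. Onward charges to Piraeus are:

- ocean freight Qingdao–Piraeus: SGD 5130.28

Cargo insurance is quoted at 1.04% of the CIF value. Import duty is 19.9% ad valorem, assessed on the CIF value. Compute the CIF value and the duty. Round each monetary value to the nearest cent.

CIF value: SGD 142308.84; import duty: SGD 28319.46

Let C be the CIF value. C = FOB price + freight + 1.04% × C
C − 1.04% × C = 135698.55 + 5130.28
0.9896 × C = 140828.83
C = 140828.83 / 0.9896 = 142308.84
Insurance premium = 1.04% × 142308.84 = 1480.01
Import duty = 142308.84 × 19.9% = 28319.46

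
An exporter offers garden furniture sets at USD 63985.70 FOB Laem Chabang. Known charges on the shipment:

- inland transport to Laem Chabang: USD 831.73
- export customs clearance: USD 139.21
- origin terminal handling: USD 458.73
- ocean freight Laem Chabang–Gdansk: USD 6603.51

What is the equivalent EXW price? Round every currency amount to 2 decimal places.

Not relevant to the conversion: freight — on the buyer under both terms; not part of either seller's price.
From FOB to EXW, the seller no longer bears: inland to port, export clearance, origin terminal.
EXW price = 63985.70 − 831.73 − 139.21 − 458.73 = 62556.03

EXW price: USD 62556.03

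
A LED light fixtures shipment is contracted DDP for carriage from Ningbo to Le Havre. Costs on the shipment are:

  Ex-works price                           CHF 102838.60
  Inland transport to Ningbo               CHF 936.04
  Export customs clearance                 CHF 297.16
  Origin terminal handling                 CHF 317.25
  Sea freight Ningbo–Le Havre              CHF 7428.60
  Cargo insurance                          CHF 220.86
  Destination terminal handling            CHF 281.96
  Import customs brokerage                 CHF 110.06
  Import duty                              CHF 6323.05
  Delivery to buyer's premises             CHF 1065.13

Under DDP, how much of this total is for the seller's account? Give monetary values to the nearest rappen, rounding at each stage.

Seller's account: CHF 119818.71

DDP: the seller bears all costs including import duty.
Seller's account: goods 102838.60 + inland to port 936.04 + export clearance 297.16 + origin terminal 317.25 + freight 7428.60 + insurance 220.86 + destination terminal 281.96 + brokerage 110.06 + duty 6323.05 + delivery 1065.13 = 119818.71
Buyer's account: 0.00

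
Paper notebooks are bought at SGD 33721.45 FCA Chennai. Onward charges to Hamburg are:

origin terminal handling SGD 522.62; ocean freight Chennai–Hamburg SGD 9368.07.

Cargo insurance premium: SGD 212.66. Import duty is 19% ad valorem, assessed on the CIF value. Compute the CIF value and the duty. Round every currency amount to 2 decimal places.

CIF = FCA price + pre-shipment costs + freight + insurance
CIF = 33721.45 + 522.62 + 9368.07 + 212.66 = 43824.80
Import duty = 43824.80 × 19% = 8326.71

CIF value: SGD 43824.80; import duty: SGD 8326.71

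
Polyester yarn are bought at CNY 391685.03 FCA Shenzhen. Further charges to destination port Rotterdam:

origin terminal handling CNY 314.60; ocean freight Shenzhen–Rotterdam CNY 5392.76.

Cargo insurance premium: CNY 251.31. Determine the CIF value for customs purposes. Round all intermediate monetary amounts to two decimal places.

CIF = FCA price + pre-shipment costs + freight + insurance
CIF = 391685.03 + 314.60 + 5392.76 + 251.31 = 397643.70

CIF value: CNY 397643.70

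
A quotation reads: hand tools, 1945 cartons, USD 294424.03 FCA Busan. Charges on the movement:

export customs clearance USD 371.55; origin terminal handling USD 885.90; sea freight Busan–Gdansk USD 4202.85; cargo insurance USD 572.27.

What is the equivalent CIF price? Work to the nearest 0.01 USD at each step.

Not relevant to the conversion: export clearance — on the seller under both FCA and CIF; already in the FCA price and stays in the CIF price.
From FCA to CIF, the seller additionally bears: origin terminal, freight, insurance.
CIF price = 294424.03 + 885.90 + 4202.85 + 572.27 = 300085.05

CIF price: USD 300085.05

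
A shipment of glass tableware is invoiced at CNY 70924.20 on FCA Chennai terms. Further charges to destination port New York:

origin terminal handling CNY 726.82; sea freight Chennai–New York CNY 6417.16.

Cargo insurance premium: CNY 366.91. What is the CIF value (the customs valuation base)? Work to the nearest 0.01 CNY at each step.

CIF value: CNY 78435.09

CIF = FCA price + pre-shipment costs + freight + insurance
CIF = 70924.20 + 726.82 + 6417.16 + 366.91 = 78435.09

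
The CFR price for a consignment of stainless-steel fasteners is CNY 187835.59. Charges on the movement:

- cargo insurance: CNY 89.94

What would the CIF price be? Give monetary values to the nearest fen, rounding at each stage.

From CFR to CIF, the seller additionally bears: insurance.
CIF price = 187835.59 + 89.94 = 187925.53

CIF price: CNY 187925.53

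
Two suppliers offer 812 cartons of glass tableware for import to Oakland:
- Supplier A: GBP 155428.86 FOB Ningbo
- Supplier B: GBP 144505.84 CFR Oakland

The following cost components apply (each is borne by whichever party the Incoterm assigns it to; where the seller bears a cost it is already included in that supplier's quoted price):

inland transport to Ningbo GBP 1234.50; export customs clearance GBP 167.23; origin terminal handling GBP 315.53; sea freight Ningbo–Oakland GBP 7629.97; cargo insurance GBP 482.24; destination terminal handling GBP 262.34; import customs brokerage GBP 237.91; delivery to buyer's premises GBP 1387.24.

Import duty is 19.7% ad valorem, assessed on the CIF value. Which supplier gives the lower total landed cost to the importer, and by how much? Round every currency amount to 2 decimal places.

Supplier B is cheaper by GBP 22207.93

Supplier A (FOB):
CIF value = FOB price + freight + insurance = 155428.86 + 7629.97 + 482.24 = 163541.07
Import duty = 163541.07 × 19.7% = 32217.59
Buyer bears (A): 7629.97 + 482.24 + 262.34 + 237.91 + 1387.24 = 9999.70
Landed cost (A) = invoice 155428.86 + 9999.70 + duty 32217.59 = 197646.15
Supplier B (CFR):
CIF value = CFR price + insurance = 144505.84 + 482.24 = 144988.08
Import duty = 144988.08 × 19.7% = 28562.65
Buyer bears (B): 482.24 + 262.34 + 237.91 + 1387.24 = 2369.73
Landed cost (B) = invoice 144505.84 + 2369.73 + duty 28562.65 = 175438.22
Difference = |197646.15 − 175438.22| = 22207.93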